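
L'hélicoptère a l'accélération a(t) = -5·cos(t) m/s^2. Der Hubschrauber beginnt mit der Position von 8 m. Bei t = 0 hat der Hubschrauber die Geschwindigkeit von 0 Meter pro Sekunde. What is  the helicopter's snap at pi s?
We must differentiate our acceleration equation a(t) = -5·cos(t) 2 times. The derivative of acceleration gives jerk: j(t) = 5·sin(t). Taking d/dt of j(t), we find s(t) = 5·cos(t). From the given snap equation s(t) = 5·cos(t), we substitute t = pi to get s = -5.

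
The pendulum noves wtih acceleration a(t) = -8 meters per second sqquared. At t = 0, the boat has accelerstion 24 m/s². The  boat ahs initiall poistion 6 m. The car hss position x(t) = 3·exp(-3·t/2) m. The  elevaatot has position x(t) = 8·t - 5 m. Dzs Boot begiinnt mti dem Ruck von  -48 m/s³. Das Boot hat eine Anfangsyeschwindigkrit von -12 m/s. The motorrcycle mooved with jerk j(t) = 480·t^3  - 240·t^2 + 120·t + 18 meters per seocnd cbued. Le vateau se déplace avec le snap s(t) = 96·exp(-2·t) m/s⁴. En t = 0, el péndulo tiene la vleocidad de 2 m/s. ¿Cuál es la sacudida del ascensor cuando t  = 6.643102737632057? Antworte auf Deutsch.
Ausgehend von der Position x(t) = 8·t - 5, nehmen wir 3 Ableitungen. Mit d/dt von x(t) finden wir v(t) = 8. Mit d/dt von v(t) finden wir a(t) = 0. Durch Ableiten von der Beschleunigung erhalten wir den Ruck: j(t) = 0. Wir haben den Ruck j(t) = 0. Durch Einsetzen von t = 6.643102737632057: j(6.643102737632057) = 0.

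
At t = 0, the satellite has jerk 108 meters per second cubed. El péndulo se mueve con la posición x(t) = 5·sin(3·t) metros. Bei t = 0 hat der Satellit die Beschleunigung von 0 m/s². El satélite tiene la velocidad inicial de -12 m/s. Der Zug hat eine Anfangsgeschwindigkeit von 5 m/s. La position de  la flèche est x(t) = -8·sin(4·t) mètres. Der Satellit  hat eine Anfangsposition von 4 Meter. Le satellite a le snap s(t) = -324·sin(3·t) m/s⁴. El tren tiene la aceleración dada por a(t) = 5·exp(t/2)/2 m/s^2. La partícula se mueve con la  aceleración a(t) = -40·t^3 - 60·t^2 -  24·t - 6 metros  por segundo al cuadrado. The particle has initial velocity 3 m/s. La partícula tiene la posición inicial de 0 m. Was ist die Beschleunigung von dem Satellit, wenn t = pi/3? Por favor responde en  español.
Para resolver esto, necesitamos tomar 2 antiderivadas de nuestra ecuación del snap s(t) = -324·sin(3·t). Integrando el snap y usando la condición inicial j(0) = 108, obtenemos j(t) = 108·cos(3·t). Tomando ∫j(t)dt y aplicando a(0) = 0, encontramos a(t) = 36·sin(3·t). Tenemos la aceleración a(t) = 36·sin(3·t). Sustituyendo t = pi/3: a(pi/3) = 0.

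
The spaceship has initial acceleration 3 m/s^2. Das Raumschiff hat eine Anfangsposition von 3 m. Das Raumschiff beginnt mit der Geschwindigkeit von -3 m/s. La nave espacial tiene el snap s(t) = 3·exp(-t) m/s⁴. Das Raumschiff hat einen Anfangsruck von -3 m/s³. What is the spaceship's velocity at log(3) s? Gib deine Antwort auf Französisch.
Pour résoudre ceci, nous devons prendre 3 primitives de notre équation du snap s(t) = 3·exp(-t). En prenant ∫s(t)dt et en appliquant j(0) = -3, nous trouvons j(t) = -3·exp(-t). L'intégrale du jerk est l'accélération. En utilisant a(0) = 3, nous obtenons a(t) = 3·exp(-t). En prenant ∫a(t)dt et en appliquant v(0) = -3, nous trouvons v(t) = -3·exp(-t). Nous avons la vitesse v(t) = -3·exp(-t). En substituant t = log(3): v(log(3)) = -1.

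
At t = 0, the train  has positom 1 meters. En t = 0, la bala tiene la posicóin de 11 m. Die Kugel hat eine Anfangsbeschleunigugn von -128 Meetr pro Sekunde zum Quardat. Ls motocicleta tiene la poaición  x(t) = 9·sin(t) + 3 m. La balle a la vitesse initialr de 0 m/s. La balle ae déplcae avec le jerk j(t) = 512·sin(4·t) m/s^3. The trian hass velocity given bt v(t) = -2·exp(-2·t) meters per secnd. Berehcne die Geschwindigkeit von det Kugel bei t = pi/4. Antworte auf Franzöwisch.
Nous devons intégrer notre équation du jerk j(t) = 512·sin(4·t) 2 fois. En intégrant le jerk et en utilisant la condition initiale a(0) = -128, nous obtenons a(t) = -128·cos(4·t). L'intégrale de l'accélération, avec v(0) = 0, donne la vitesse: v(t) = -32·sin(4·t). En utilisant v(t) = -32·sin(4·t) et en substituant t = pi/4, nous trouvons v = 0.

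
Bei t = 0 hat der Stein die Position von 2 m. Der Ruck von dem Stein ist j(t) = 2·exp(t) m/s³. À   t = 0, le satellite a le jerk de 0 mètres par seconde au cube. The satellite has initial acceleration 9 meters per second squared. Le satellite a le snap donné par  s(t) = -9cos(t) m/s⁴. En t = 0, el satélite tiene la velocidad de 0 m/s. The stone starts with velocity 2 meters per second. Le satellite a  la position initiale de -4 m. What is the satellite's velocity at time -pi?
To find the answer, we compute 3 antiderivatives of s(t) = -9·cos(t). Integrating snap and using the initial condition j(0) = 0, we get j(t) = -9·sin(t). The antiderivative of jerk is acceleration. Using a(0) = 9, we get a(t) = 9·cos(t). Finding the antiderivative of a(t) and using v(0) = 0: v(t) = 9·sin(t). Using v(t) = 9·sin(t) and substituting t = -pi, we find v = 0.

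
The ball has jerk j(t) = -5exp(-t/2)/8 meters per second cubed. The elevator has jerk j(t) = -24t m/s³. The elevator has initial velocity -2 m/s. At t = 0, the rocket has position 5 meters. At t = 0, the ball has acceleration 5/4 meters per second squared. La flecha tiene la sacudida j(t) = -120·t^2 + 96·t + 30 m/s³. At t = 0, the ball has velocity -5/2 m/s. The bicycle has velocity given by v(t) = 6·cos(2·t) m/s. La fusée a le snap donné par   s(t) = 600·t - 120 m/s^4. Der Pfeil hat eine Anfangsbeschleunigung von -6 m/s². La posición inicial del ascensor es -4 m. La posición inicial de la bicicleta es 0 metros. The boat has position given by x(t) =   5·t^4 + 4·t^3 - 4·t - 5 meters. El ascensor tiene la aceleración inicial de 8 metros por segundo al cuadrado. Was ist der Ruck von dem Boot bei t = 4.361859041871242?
Wir müssen unsere Gleichung für die Position x(t) = 5·t^4 + 4·t^3 - 4·t - 5 3-mal ableiten. Die Ableitung von der Position ergibt die Geschwindigkeit: v(t) = 20·t^3 + 12·t^2 - 4. Mit d/dt von v(t) finden wir a(t) = 60·t^2 + 24·t. Mit d/dt von a(t) finden wir j(t) = 120·t + 24. Mit j(t) = 120·t + 24 und Einsetzen von t = 4.361859041871242, finden wir j = 547.423085024549.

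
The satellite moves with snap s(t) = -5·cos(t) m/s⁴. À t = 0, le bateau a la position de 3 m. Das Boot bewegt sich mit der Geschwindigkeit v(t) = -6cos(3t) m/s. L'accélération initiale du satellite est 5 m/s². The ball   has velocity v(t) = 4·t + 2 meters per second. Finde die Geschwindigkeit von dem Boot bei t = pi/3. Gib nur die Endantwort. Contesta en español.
En t = pi/3, v = 6.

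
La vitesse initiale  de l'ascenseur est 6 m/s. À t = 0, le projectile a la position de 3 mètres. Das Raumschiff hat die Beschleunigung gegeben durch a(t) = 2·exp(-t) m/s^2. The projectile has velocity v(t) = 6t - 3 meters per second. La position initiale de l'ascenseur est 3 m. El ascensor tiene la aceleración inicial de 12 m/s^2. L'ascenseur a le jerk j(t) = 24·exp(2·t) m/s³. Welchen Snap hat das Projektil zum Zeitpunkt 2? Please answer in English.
Starting from velocity v(t) = 6·t - 3, we take 3 derivatives. Taking d/dt of v(t), we find a(t) = 6. The derivative of acceleration gives jerk: j(t) = 0. Taking d/dt of j(t), we find s(t) = 0. Using s(t) = 0 and substituting t = 2, we find s = 0.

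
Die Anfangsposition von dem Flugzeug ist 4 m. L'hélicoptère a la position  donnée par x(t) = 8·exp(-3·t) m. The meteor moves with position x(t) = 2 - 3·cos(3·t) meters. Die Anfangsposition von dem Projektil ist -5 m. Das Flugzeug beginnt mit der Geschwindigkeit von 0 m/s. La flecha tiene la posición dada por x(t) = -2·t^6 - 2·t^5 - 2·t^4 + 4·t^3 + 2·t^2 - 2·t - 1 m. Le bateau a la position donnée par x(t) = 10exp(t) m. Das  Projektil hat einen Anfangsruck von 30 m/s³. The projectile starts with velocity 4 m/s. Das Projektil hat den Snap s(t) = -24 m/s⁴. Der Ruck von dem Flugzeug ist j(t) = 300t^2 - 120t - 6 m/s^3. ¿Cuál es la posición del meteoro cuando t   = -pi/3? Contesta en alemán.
Wir haben die Position x(t) = 2 - 3·cos(3·t). Durch Einsetzen von t = -pi/3: x(-pi/3) = 5.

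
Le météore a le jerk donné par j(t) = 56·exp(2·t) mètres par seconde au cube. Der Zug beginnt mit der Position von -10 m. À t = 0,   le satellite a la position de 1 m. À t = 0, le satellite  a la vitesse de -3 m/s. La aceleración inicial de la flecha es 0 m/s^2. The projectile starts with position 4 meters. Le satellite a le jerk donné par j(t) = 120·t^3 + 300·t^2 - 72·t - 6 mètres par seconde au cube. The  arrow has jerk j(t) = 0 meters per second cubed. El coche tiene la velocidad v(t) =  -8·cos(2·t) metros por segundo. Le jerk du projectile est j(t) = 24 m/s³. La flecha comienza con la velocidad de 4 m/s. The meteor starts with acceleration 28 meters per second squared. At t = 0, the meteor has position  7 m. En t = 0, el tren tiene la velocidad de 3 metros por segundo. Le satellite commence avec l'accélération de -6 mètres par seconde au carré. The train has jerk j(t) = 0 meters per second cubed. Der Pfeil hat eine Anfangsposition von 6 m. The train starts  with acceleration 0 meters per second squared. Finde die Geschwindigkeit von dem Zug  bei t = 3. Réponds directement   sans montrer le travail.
Bei t = 3, v = 3.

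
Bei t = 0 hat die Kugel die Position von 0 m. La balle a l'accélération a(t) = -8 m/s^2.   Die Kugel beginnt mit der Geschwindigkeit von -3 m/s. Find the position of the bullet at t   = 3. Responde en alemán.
Wir müssen unsere Gleichung für die Beschleunigung a(t) = -8 2-mal integrieren. Die Stammfunktion von der Beschleunigung ist die Geschwindigkeit. Mit v(0) = -3 erhalten wir v(t) = -8·t - 3. Mit ∫v(t)dt und Anwendung von x(0) = 0, finden wir x(t) = -4·t^2 - 3·t. Mit x(t) = -4·t^2 - 3·t und Einsetzen von t = 3, finden wir x = -45.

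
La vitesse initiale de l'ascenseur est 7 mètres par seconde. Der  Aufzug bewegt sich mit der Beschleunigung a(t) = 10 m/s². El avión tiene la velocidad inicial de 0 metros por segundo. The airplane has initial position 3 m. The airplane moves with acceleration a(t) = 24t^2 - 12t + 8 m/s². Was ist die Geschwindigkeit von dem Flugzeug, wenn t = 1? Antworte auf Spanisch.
Partiendo de la aceleración a(t) = 24·t^2 - 12·t + 8, tomamos 1 integral. Tomando ∫a(t)dt y aplicando v(0) = 0, encontramos v(t) = 2·t·(4·t^2 - 3·t + 4). Tenemos la velocidad v(t) = 2·t·(4·t^2 - 3·t + 4). Sustituyendo t = 1: v(1) = 10.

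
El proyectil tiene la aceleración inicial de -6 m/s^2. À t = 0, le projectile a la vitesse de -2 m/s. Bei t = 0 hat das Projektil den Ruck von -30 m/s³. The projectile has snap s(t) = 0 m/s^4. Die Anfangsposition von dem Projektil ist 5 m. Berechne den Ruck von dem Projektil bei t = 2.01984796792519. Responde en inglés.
Starting from snap s(t) = 0, we take 1 integral. The antiderivative of snap, with j(0) = -30, gives jerk: j(t) = -30. We have jerk j(t) = -30. Substituting t = 2.01984796792519: j(2.01984796792519) = -30.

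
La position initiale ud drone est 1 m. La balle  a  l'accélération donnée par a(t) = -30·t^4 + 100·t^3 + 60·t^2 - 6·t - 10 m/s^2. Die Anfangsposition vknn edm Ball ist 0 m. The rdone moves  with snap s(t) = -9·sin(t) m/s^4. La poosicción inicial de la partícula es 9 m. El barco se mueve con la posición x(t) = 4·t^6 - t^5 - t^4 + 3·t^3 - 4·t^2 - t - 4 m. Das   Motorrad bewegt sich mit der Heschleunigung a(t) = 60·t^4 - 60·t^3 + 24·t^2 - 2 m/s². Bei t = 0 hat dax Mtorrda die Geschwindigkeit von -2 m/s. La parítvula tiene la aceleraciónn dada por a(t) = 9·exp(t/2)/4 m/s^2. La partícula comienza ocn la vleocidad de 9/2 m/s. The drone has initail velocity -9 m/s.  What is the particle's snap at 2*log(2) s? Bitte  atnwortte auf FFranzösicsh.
En partant de l'accélération a(t) = 9·exp(t/2)/4, nous prenons 2 dérivées. La dérivée de l'accélération donne le jerk: j(t) = 9·exp(t/2)/8. En prenant d/dt de j(t), nous trouvons s(t) = 9·exp(t/2)/16. Nous avons le snap s(t) = 9·exp(t/2)/16. En substituant t = 2*log(2): s(2*log(2)) = 9/8.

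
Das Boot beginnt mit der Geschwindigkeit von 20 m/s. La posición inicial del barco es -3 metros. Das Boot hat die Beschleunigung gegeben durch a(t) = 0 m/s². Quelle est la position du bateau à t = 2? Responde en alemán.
Um dies zu lösen, müssen wir 2 Integrale unserer Gleichung für die Beschleunigung a(t) = 0 finden. Mit ∫a(t)dt und Anwendung von v(0) = 20, finden wir v(t) = 20. Das Integral von der Geschwindigkeit ist die Position. Mit x(0) = -3 erhalten wir x(t) = 20·t - 3. Aus der Gleichung für die Position x(t) = 20·t - 3, setzen wir t = 2 ein und erhalten x = 37.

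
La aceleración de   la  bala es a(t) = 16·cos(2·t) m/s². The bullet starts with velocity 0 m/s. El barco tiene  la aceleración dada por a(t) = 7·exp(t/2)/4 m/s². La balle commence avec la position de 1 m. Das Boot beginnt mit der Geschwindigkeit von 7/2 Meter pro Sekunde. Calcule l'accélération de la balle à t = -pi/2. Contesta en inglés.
We have acceleration a(t) = 16·cos(2·t). Substituting t = -pi/2: a(-pi/2) = -16.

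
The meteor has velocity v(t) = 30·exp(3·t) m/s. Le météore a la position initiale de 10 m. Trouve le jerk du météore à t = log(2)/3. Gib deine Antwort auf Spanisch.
Debemos derivar nuestra ecuación de la velocidad v(t) = 30·exp(3·t) 2 veces. La derivada de la velocidad da la aceleración: a(t) = 90·exp(3·t). Derivando la aceleración, obtenemos la sacudida: j(t) = 270·exp(3·t). Tenemos la sacudida j(t) = 270·exp(3·t). Sustituyendo t = log(2)/3: j(log(2)/3) = 540.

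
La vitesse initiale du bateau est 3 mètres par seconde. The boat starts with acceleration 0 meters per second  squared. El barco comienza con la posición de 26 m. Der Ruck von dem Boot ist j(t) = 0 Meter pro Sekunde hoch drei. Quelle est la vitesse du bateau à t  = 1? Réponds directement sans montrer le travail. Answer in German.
Bei t = 1, v = 3.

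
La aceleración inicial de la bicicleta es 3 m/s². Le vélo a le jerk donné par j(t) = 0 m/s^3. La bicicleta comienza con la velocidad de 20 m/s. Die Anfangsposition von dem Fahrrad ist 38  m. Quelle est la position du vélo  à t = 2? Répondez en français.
En partant du jerk j(t) = 0, nous prenons 3 intégrales. La primitive du jerk, avec a(0) = 3, donne l'accélération: a(t) = 3. En prenant ∫a(t)dt et en appliquant v(0) = 20, nous trouvons v(t) = 3·t + 20. En prenant ∫v(t)dt et en appliquant x(0) = 38, nous trouvons x(t) = 3·t^2/2 + 20·t + 38. De l'équation de la position x(t) = 3·t^2/2 + 20·t + 38, nous substituons t = 2 pour obtenir x = 84.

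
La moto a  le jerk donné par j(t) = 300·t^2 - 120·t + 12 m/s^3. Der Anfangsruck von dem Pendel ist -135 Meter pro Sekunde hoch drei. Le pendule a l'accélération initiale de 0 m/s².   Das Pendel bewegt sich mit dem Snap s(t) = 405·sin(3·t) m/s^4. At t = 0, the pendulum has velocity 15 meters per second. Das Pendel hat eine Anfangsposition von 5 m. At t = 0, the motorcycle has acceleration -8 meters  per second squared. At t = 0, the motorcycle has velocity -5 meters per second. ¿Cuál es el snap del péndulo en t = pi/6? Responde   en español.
Usando s(t) = 405·sin(3·t) y sustituyendo t = pi/6, encontramos s = 405.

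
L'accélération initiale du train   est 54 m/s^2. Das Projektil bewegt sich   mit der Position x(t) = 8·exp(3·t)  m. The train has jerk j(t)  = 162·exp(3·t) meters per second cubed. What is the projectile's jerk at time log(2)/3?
We must differentiate our position equation x(t) = 8·exp(3·t) 3 times. Differentiating position, we get velocity: v(t) = 24·exp(3·t). Taking d/dt of v(t), we find a(t) = 72·exp(3·t). The derivative of acceleration gives jerk: j(t) = 216·exp(3·t). We have jerk j(t) = 216·exp(3·t). Substituting t = log(2)/3: j(log(2)/3) = 432.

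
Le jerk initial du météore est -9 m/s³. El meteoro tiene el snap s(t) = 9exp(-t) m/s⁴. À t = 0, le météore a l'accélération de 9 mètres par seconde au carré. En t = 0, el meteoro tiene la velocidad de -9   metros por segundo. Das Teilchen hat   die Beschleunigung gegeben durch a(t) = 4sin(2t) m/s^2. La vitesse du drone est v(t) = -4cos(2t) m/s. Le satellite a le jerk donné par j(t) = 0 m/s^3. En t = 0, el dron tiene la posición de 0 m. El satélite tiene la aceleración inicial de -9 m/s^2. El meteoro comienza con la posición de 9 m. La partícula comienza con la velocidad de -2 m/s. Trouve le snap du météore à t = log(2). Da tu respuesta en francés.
En utilisant s(t) = 9·exp(-t) et en substituant t = log(2), nous trouvons s = 9/2.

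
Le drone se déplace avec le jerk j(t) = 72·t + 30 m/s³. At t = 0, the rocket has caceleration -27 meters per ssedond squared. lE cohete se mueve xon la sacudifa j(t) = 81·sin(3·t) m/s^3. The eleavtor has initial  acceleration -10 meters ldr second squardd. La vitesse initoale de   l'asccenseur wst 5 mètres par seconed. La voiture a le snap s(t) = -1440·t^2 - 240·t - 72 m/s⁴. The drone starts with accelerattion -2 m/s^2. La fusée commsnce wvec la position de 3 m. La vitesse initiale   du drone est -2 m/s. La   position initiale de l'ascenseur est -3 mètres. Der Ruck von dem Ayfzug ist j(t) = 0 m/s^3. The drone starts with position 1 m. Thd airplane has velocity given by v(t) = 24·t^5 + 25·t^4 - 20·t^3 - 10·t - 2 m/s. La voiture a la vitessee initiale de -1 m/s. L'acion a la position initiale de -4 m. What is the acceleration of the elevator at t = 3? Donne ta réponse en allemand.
Wir müssen das Integral unserer Gleichung für den Ruck j(t) = 0 1-mal finden. Mit ∫j(t)dt und Anwendung von a(0) = -10, finden wir a(t) = -10. Aus der Gleichung für die Beschleunigung a(t) = -10, setzen wir t = 3 ein und erhalten a = -10.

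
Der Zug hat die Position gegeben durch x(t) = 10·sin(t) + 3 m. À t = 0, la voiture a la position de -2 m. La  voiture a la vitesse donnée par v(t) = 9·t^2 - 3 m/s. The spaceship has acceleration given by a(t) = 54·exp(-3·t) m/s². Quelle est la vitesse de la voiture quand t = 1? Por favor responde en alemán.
Wir haben die Geschwindigkeit v(t) = 9·t^2 - 3. Durch Einsetzen von t = 1: v(1) = 6.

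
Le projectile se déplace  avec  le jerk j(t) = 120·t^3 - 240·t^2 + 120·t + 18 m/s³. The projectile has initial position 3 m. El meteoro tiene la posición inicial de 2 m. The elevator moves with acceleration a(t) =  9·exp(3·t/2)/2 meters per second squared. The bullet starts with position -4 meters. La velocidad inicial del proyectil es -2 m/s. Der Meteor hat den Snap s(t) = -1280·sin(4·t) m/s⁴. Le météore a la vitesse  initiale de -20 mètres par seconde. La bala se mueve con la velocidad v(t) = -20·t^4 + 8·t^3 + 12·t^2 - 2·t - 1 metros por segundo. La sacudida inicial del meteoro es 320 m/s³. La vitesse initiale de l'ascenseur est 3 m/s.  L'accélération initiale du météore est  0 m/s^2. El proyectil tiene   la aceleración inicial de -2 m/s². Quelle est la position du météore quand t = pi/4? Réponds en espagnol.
Necesitamos integrar nuestra ecuación del snap s(t) = -1280·sin(4·t) 4 veces. La antiderivada del snap, con j(0) = 320, da la sacudida: j(t) = 320·cos(4·t). La antiderivada de la sacudida, con a(0) = 0, da la aceleración: a(t) = 80·sin(4·t). Tomando ∫a(t)dt y aplicando v(0) = -20, encontramos v(t) = -20·cos(4·t). Integrando la velocidad y usando la condición inicial x(0) = 2, obtenemos x(t) = 2 - 5·sin(4·t). Tenemos la posición x(t) = 2 - 5·sin(4·t). Sustituyendo t = pi/4: x(pi/4) = 2.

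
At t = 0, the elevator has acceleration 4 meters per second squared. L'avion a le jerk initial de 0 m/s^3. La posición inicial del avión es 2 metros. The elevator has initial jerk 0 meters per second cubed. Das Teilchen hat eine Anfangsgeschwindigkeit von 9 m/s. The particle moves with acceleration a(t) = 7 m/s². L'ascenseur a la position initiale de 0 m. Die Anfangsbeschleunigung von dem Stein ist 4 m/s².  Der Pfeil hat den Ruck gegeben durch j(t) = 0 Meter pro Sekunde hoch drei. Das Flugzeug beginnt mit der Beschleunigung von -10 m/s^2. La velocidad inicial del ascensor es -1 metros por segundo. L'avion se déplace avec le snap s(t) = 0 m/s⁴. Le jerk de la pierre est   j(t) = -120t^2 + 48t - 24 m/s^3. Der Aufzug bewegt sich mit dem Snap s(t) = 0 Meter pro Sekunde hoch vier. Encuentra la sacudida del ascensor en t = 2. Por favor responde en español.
Partiendo del snap s(t) = 0, tomamos 1 antiderivada. Tomando ∫s(t)dt y aplicando j(0) = 0, encontramos j(t) = 0. Tenemos la sacudida j(t) = 0. Sustituyendo t = 2: j(2) = 0.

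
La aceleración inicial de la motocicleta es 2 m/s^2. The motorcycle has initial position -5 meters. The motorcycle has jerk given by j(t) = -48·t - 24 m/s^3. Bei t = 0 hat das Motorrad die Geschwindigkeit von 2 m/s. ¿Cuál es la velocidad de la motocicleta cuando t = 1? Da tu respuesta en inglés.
To solve this, we need to take 2 integrals of our jerk equation j(t) = -48·t - 24. Taking ∫j(t)dt and applying a(0) = 2, we find a(t) = -24·t^2 - 24·t + 2. The integral of acceleration is velocity. Using v(0) = 2, we get v(t) = -8·t^3 - 12·t^2 + 2·t + 2. From the given velocity equation v(t) = -8·t^3 - 12·t^2 + 2·t + 2, we substitute t = 1 to get v = -16.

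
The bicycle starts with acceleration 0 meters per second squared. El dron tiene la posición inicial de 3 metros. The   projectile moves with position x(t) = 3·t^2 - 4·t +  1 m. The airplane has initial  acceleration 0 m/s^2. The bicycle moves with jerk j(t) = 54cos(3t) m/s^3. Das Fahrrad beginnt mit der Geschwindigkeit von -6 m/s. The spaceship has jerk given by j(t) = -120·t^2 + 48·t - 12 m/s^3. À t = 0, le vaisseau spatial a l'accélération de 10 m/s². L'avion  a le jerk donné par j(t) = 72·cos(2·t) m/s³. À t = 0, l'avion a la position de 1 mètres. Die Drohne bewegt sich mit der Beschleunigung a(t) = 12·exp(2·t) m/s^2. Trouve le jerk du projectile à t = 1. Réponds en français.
En partant de la position x(t) = 3·t^2 - 4·t + 1, nous prenons 3 dérivées. La dérivée de la position donne la vitesse: v(t) = 6·t - 4. La dérivée de la vitesse donne l'accélération: a(t) = 6. La dérivée de l'accélération donne le jerk: j(t) = 0. En utilisant j(t) = 0 et en substituant t = 1, nous trouvons j = 0.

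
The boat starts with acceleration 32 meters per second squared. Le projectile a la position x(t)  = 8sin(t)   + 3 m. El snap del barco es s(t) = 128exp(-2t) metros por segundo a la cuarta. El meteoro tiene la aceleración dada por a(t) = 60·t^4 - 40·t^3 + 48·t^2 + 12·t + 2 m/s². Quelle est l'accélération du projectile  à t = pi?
En partant de la position x(t) = 8·sin(t) + 3, nous prenons 2 dérivées. En prenant d/dt de x(t), nous trouvons v(t) = 8·cos(t). La dérivée de la vitesse donne l'accélération: a(t) = -8·sin(t). En utilisant a(t) = -8·sin(t) et en substituant t = pi, nous trouvons a = 0.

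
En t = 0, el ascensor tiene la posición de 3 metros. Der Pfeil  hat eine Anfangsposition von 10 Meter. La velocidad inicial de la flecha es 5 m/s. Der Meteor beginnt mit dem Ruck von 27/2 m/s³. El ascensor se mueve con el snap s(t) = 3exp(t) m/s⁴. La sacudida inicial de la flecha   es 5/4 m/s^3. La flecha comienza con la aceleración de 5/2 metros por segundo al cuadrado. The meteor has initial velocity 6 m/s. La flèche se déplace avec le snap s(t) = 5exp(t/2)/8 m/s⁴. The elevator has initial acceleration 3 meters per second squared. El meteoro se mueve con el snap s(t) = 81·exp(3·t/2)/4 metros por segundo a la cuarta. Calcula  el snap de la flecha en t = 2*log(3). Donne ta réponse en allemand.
Mit s(t) = 5·exp(t/2)/8 und Einsetzen von t = 2*log(3), finden wir s = 15/8.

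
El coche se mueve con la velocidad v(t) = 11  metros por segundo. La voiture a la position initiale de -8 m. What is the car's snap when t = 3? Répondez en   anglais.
To solve this, we need to take 3 derivatives of our velocity equation v(t) = 11. The derivative of velocity gives acceleration: a(t) = 0. Differentiating acceleration, we get jerk: j(t) = 0. The derivative of jerk gives snap: s(t) = 0. From the given snap equation s(t) = 0, we substitute t = 3 to get s = 0.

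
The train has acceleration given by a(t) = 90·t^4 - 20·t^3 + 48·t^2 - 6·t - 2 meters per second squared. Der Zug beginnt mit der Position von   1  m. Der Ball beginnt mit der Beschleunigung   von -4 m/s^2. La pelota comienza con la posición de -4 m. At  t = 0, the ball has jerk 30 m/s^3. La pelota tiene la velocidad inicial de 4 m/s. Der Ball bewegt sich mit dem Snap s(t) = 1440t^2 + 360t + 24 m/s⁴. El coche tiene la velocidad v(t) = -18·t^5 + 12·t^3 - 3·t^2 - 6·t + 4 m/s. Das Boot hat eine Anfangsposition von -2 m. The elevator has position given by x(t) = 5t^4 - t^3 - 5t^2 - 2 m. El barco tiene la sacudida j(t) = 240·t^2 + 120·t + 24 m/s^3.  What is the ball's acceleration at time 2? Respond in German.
Ausgehend von dem Snap s(t) = 1440·t^2 + 360·t + 24, nehmen wir 2 Stammfunktionen. Durch Integration von dem Snap und Verwendung der Anfangsbedingung j(0) = 30, erhalten wir j(t) = 480·t^3 + 180·t^2 + 24·t + 30. Mit ∫j(t)dt und Anwendung von a(0) = -4, finden wir a(t) = 120·t^4 + 60·t^3 + 12·t^2 + 30·t - 4. Mit a(t) = 120·t^4 + 60·t^3 + 12·t^2 + 30·t - 4 und Einsetzen von t = 2, finden wir a = 2504.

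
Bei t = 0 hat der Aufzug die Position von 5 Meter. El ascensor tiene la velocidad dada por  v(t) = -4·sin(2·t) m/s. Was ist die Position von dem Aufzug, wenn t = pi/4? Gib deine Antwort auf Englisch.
We need to integrate our velocity equation v(t) = -4·sin(2·t) 1 time. The antiderivative of velocity, with x(0) = 5, gives position: x(t) = 2·cos(2·t) + 3. From the given position equation x(t) = 2·cos(2·t) + 3, we substitute t = pi/4 to get x = 3.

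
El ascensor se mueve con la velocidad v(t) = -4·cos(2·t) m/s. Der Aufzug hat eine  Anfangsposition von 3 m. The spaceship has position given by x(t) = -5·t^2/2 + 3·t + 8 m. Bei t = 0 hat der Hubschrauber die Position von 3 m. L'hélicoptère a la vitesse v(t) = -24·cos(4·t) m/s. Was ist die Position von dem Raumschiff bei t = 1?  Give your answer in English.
Using x(t) = -5·t^2/2 + 3·t + 8 and substituting t = 1, we find x = 17/2.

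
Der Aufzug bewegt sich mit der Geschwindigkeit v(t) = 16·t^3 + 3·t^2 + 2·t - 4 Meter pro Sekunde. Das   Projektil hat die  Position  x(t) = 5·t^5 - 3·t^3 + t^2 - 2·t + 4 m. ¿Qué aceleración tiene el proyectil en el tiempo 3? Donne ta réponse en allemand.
Ausgehend von der Position x(t) = 5·t^5 - 3·t^3 + t^2 - 2·t + 4, nehmen wir 2 Ableitungen. Die Ableitung von der Position ergibt die Geschwindigkeit: v(t) = 25·t^4 - 9·t^2 + 2·t - 2. Mit d/dt von v(t) finden wir a(t) = 100·t^3 - 18·t + 2. Aus der Gleichung für die Beschleunigung a(t) = 100·t^3 - 18·t + 2, setzen wir t = 3 ein und erhalten a = 2648.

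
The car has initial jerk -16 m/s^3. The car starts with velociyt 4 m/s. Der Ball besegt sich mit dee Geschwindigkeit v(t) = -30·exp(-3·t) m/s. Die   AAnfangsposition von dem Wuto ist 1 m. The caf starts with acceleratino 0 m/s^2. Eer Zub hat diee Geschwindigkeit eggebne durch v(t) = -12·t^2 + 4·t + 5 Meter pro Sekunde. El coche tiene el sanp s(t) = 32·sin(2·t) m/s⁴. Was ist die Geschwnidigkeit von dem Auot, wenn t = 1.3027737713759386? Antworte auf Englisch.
We need to integrate our snap equation s(t) = 32·sin(2·t) 3 times. The integral of snap, with j(0) = -16, gives jerk: j(t) = -16·cos(2·t). Taking ∫j(t)dt and applying a(0) = 0, we find a(t) = -8·sin(2·t). The integral of acceleration is velocity. Using v(0) = 4, we get v(t) = 4·cos(2·t). Using v(t) = 4·cos(2·t) and substituting t = 1.3027737713759386, we find v = -3.43894127663522.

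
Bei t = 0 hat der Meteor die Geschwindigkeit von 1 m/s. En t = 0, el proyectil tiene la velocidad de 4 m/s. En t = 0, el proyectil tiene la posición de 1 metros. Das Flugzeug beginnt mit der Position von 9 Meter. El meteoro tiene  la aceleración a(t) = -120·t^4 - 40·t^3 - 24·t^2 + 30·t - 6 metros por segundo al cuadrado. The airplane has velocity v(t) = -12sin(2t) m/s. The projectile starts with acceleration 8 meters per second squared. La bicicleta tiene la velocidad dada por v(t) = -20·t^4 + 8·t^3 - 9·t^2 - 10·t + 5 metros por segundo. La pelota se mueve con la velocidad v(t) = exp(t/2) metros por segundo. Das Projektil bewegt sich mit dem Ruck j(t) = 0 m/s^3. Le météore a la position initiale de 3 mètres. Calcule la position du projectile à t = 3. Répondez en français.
Nous devons trouver l'intégrale de notre équation du jerk j(t) = 0 3 fois. En intégrant le jerk et en utilisant la condition initiale a(0) = 8, nous obtenons a(t) = 8. L'intégrale de l'accélération est la vitesse. En utilisant v(0) = 4, nous obtenons v(t) = 8·t + 4. En intégrant la vitesse et en utilisant la condition initiale x(0) = 1, nous obtenons x(t) = 4·t^2 + 4·t + 1. En utilisant x(t) = 4·t^2 + 4·t + 1 et en substituant t = 3, nous trouvons x = 49.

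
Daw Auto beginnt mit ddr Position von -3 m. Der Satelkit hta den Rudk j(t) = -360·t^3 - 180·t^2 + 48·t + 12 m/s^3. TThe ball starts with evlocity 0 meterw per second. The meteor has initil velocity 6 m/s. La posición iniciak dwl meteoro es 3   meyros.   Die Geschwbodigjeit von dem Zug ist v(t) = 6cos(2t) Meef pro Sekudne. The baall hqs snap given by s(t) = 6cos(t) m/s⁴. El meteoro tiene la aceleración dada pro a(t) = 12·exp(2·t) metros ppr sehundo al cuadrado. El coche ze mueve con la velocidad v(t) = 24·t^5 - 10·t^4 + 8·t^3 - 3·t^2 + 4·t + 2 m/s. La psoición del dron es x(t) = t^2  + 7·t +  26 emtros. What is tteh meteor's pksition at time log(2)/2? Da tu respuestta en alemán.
Um dies zu lösen, müssen wir 2 Stammfunktionen unserer Gleichung für die Beschleunigung a(t) = 12·exp(2·t) finden. Durch Integration von der Beschleunigung und Verwendung der Anfangsbedingung v(0) = 6, erhalten wir v(t) = 6·exp(2·t). Die Stammfunktion von der Geschwindigkeit ist die Position. Mit x(0) = 3 erhalten wir x(t) = 3·exp(2·t). Mit x(t) = 3·exp(2·t) und Einsetzen von t = log(2)/2, finden wir x = 6.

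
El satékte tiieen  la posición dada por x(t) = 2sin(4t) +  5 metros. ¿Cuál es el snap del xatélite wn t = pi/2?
Partiendo de la posición x(t) = 2·sin(4·t) + 5, tomamos 4 derivadas. Tomando d/dt de x(t), encontramos v(t) = 8·cos(4·t). Tomando d/dt de v(t), encontramos a(t) = -32·sin(4·t). Tomando d/dt de a(t), encontramos j(t) = -128·cos(4·t). Derivando la sacudida, obtenemos el snap: s(t) = 512·sin(4·t). De la ecuación del snap s(t) = 512·sin(4·t), sustituimos t = pi/2 para obtener s = 0.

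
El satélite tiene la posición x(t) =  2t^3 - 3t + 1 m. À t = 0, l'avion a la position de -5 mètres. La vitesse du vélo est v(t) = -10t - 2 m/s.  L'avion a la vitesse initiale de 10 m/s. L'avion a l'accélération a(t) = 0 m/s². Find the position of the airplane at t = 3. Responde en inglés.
To solve this, we need to take 2 antiderivatives of our acceleration equation a(t) = 0. Taking ∫a(t)dt and applying v(0) = 10, we find v(t) = 10. Finding the integral of v(t) and using x(0) = -5: x(t) = 10·t - 5. Using x(t) = 10·t - 5 and substituting t = 3, we find x = 25.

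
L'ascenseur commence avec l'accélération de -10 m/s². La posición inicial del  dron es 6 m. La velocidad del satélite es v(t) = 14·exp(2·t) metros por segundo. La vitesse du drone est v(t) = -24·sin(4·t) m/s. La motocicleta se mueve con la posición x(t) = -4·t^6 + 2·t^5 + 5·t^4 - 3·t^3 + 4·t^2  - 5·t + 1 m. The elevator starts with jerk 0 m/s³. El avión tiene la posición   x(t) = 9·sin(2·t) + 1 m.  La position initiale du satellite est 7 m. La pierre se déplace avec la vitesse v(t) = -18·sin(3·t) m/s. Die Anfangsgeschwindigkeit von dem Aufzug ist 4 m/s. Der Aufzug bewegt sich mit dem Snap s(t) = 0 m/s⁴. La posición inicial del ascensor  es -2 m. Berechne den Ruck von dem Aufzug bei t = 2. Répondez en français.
Pour résoudre ceci, nous devons prendre 1 intégrale de notre équation du snap s(t) = 0. En intégrant le snap et en utilisant la condition initiale j(0) = 0, nous obtenons j(t) = 0. Nous avons le jerk j(t) = 0. En substituant t = 2: j(2) = 0.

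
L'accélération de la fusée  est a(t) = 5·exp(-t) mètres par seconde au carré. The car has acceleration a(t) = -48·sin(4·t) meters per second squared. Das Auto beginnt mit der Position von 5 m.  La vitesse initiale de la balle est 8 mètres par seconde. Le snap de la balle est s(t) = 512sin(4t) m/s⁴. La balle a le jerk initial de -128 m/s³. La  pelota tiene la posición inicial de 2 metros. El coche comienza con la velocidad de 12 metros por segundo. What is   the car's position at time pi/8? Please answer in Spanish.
Para resolver esto, necesitamos tomar 2 antiderivadas de nuestra ecuación de la aceleración a(t) = -48·sin(4·t). Tomando ∫a(t)dt y aplicando v(0) = 12, encontramos v(t) = 12·cos(4·t). La antiderivada de la velocidad es la posición. Usando x(0) = 5, obtenemos x(t) = 3·sin(4·t) + 5. De la ecuación de la posición x(t) = 3·sin(4·t) + 5, sustituimos t = pi/8 para obtener x = 8.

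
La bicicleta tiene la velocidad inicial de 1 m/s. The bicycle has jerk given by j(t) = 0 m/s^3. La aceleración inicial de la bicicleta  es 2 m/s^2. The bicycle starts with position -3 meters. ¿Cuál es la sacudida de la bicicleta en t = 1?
De la ecuación de la sacudida j(t) = 0, sustituimos t = 1 para obtener j = 0.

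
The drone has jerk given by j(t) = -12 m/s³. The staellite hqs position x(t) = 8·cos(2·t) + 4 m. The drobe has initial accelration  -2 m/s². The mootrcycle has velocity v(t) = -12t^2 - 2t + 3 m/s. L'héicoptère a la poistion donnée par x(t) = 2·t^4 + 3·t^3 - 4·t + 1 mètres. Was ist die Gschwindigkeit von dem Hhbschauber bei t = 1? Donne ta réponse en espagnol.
Partiendo de la posición x(t) = 2·t^4 + 3·t^3 - 4·t + 1, tomamos 1 derivada. Derivando la posición, obtenemos la velocidad: v(t) = 8·t^3 + 9·t^2 - 4. De la ecuación de la velocidad v(t) = 8·t^3 + 9·t^2 - 4, sustituimos t = 1 para obtener v = 13.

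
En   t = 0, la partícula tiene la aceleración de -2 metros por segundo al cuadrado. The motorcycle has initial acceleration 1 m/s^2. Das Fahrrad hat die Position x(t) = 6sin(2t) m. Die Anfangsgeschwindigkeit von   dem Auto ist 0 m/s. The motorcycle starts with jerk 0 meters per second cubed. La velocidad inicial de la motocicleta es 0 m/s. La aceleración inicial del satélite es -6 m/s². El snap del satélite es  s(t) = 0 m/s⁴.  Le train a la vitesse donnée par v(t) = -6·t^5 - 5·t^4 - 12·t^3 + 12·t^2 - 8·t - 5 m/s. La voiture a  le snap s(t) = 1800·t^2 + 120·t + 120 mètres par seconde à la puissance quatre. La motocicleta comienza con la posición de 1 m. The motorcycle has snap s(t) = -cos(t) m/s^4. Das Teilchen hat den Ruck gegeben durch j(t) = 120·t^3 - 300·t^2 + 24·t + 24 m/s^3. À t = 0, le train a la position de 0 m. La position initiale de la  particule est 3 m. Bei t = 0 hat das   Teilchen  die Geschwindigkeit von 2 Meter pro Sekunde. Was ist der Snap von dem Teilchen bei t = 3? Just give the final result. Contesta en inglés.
s(3) = 1464.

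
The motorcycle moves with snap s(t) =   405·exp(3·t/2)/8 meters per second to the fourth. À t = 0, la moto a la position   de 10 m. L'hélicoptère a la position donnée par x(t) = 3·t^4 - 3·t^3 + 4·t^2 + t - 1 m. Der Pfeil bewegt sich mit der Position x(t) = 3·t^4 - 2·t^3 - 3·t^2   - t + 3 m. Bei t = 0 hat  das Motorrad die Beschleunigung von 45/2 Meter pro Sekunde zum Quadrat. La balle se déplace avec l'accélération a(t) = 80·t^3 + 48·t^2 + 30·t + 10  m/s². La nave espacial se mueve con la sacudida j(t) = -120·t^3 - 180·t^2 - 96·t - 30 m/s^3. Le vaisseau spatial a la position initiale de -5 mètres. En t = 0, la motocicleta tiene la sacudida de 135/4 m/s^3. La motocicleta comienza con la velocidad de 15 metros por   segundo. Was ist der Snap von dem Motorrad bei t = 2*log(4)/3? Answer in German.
Wir haben den Snap s(t) = 405·exp(3·t/2)/8. Durch Einsetzen von t = 2*log(4)/3: s(2*log(4)/3) = 405/2.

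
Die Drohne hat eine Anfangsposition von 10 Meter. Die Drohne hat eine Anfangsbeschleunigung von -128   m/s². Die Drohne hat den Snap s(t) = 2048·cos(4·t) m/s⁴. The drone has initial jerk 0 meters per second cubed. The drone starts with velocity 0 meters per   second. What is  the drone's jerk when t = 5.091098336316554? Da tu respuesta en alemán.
Wir müssen das Integral unserer Gleichung für den Snap s(t) = 2048·cos(4·t) 1-mal finden. Das Integral von dem Snap, mit j(0) = 0, ergibt den Ruck: j(t) = 512·sin(4·t). Aus der Gleichung für den Ruck j(t) = 512·sin(4·t), setzen wir t = 5.091098336316554 ein und erhalten j = 511.198571064428.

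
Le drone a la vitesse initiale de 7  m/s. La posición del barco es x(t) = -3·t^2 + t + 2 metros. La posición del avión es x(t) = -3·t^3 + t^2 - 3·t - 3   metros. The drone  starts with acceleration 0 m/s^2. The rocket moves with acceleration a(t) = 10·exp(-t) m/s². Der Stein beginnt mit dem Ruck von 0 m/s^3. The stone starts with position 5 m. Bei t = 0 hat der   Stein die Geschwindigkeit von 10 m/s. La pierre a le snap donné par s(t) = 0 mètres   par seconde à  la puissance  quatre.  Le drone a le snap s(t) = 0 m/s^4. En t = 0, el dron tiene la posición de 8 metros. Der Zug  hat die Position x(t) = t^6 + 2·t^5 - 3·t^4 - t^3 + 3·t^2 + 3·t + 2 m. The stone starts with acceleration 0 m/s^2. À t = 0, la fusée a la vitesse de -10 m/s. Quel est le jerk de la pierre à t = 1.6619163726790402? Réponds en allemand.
Wir müssen unsere Gleichung für den Snap s(t) = 0 1-mal integrieren. Das Integral von dem Snap ist der Ruck. Mit j(0) = 0 erhalten wir j(t) = 0. Aus der Gleichung für den Ruck j(t) = 0, setzen wir t = 1.6619163726790402 ein und erhalten j = 0.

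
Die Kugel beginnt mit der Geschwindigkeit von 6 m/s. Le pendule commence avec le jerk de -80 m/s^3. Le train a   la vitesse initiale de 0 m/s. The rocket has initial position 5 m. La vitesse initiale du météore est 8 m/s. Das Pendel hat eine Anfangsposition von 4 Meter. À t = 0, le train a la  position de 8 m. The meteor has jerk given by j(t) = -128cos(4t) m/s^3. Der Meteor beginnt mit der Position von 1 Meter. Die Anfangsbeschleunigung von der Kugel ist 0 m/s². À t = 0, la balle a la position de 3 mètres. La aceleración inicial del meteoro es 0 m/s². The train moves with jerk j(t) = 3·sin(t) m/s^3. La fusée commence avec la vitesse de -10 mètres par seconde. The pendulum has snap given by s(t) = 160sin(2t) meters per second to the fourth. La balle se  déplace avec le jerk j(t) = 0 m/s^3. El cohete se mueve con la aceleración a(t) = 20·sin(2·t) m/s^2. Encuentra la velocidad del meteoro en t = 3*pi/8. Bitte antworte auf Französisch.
Nous devons trouver l'intégrale de notre équation du jerk j(t) = -128·cos(4·t) 2 fois. L'intégrale du jerk, avec a(0) = 0, donne l'accélération: a(t) = -32·sin(4·t). La primitive de l'accélération, avec v(0) = 8, donne la vitesse: v(t) = 8·cos(4·t). Nous avons la vitesse v(t) = 8·cos(4·t). En substituant t = 3*pi/8: v(3*pi/8) = 0.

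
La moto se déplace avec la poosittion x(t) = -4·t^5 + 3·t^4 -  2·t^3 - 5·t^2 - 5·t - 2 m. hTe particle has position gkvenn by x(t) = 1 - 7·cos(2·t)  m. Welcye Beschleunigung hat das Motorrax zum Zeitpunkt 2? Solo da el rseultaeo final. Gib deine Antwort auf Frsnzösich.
L'accélération à t = 2 est a = -530.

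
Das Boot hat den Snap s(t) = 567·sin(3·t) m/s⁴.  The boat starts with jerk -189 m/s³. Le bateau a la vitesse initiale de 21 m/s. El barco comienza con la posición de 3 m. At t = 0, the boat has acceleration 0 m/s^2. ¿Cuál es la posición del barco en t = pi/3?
Necesitamos integrar nuestra ecuación del snap s(t) = 567·sin(3·t) 4 veces. La antiderivada del snap es la sacudida. Usando j(0) = -189, obtenemos j(t) = -189·cos(3·t). Tomando ∫j(t)dt y aplicando a(0) = 0, encontramos a(t) = -63·sin(3·t). Integrando la aceleración y usando la condición inicial v(0) = 21, obtenemos v(t) = 21·cos(3·t). La integral de la velocidad, con x(0) = 3, da la posición: x(t) = 7·sin(3·t) + 3. Usando x(t) = 7·sin(3·t) + 3 y sustituyendo t = pi/3, encontramos x = 3.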